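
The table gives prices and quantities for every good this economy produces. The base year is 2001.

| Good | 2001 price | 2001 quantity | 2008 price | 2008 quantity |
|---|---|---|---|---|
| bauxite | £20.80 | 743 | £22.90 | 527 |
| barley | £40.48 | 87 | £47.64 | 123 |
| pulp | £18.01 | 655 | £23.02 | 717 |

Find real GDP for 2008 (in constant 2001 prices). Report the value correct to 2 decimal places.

Real GDP 2008 = Σ (p_2001 × q_2008) = 20.80·527 + 40.48·123 + 18.01·717 = 28853.81.

£28853.81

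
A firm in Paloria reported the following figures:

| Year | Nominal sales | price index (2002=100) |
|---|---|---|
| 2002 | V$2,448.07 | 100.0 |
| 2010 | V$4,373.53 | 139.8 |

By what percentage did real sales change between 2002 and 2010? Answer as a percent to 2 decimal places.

Real sales 2002 = 2448.07 / 1.000 = 2448.07.
Real sales 2010 = 4373.53 / 1.398 = 3128.42.
Real growth = 3128.42 / 2448.07 − 1 = 0.2779.

27.79%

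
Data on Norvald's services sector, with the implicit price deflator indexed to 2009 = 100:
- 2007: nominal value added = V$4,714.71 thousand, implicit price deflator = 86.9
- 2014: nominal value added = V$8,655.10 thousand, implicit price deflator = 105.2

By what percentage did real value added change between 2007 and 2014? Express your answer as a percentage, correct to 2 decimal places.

51.64%

Deflate each year: 2007 → 4714.71/0.869 = 5425.44; 2014 → 8655.10/1.052 = 8227.28.
So real value added changed by 8227.28/5425.44 − 1 = 0.5164, i.e. 51.64%.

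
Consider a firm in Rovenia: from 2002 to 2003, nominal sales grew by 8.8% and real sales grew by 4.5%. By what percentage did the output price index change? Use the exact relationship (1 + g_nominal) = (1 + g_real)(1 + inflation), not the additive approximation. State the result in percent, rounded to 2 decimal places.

(1 + g_nom) = (1 + g_real)(1 + π), so π = 1.0880 / 1.0450 − 1 = 0.04115.

4.11%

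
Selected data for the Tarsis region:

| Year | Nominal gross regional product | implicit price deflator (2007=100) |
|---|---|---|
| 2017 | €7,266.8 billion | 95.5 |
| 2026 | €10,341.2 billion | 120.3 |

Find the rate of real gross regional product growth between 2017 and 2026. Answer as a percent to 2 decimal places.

Deflate each year: 2017 → 7266.8/0.955 = 7609.21; 2026 → 10341.2/1.203 = 8596.18.
So real gross regional product changed by 8596.18/7609.21 − 1 = 0.1297, i.e. 12.97%.

12.97%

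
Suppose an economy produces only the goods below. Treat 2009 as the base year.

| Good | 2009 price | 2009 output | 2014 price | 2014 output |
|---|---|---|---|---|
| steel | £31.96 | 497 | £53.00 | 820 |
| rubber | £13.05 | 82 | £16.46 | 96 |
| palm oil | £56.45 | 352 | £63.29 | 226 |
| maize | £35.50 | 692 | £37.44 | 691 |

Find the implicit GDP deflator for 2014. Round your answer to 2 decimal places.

131.61

Nominal GDP 2014 = 53.00·820 + 16.46·96 + 63.29·226 + 37.44·691 = 85214.74.
Real GDP 2014 (at 2009 prices) = 31.96·820 + 13.05·96 + 56.45·226 + 35.50·691 = 64748.20.
Deflator = Nominal/Real × 100 = 85214.74/64748.20 × 100 = 131.609.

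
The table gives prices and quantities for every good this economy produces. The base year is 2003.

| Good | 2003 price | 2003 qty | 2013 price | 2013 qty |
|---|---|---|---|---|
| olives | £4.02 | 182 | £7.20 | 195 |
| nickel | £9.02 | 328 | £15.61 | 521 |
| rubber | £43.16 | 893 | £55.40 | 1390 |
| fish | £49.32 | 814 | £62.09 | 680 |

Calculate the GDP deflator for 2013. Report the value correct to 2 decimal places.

130.05

Nominal GDP 2013 = 7.20·195 + 15.61·521 + 55.40·1390 + 62.09·680 = 128764.01.
Real GDP 2013 (at 2003 prices) = 4.02·195 + 9.02·521 + 43.16·1390 + 49.32·680 = 99013.32.
Deflator = Nominal/Real × 100 = 128764.01/99013.32 × 100 = 130.047.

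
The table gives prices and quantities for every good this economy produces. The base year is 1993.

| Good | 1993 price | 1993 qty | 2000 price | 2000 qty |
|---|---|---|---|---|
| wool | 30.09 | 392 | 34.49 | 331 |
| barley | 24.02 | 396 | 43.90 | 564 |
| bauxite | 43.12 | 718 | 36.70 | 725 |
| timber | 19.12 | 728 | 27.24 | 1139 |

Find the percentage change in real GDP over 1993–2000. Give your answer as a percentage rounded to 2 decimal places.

15.65%

Real GDP 1993 = Nominal GDP 1993 = 30.09·392 + 24.02·396 + 43.12·718 + 19.12·728 = 66186.72.
Real GDP 2000 (at 1993 prices) = 30.09·331 + 24.02·564 + 43.12·725 + 19.12·1139 = 76546.75.
Real growth = 76546.75/66186.72 − 1 = 0.1565.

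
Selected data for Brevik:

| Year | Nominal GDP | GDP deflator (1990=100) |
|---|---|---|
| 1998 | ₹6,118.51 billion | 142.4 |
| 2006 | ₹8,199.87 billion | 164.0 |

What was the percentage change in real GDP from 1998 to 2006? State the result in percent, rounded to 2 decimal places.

16.37%

Real GDP 1998 = 6118.51 / 1.424 = 4296.71.
Real GDP 2006 = 8199.87 / 1.640 = 4999.92.
Real growth = 4999.92 / 4296.71 − 1 = 0.1637.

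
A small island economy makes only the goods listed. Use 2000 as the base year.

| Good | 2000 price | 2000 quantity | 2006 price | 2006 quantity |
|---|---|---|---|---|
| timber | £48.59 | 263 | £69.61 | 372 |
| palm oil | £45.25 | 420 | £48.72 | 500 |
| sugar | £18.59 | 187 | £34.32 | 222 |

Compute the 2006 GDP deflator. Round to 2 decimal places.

129.10

Nominal GDP 2006 = 69.61·372 + 48.72·500 + 34.32·222 = 57873.96.
Real GDP 2006 (at 2000 prices) = 48.59·372 + 45.25·500 + 18.59·222 = 44827.46.
Deflator = Nominal/Real × 100 = 57873.96/44827.46 × 100 = 129.104.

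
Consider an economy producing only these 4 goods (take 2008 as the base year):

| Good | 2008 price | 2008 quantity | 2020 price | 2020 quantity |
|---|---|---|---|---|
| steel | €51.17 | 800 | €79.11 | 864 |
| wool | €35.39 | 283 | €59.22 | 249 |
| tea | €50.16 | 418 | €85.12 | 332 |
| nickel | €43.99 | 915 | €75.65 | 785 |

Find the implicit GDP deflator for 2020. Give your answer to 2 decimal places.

Nominal GDP 2020 = 79.11·864 + 59.22·249 + 85.12·332 + 75.65·785 = 170741.91.
Real GDP 2020 (at 2008 prices) = 51.17·864 + 35.39·249 + 50.16·332 + 43.99·785 = 104208.26.
Deflator = Nominal/Real × 100 = 170741.91/104208.26 × 100 = 163.847.

163.85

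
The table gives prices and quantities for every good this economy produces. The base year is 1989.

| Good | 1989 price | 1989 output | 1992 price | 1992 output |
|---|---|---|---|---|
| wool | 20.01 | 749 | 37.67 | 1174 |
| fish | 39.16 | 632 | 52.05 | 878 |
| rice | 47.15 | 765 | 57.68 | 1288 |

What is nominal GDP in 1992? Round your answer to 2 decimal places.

164216.32

Nominal GDP 1992 = Σ (p_1992 × q_1992) = 37.67·1174 + 52.05·878 + 57.68·1288 = 164216.32.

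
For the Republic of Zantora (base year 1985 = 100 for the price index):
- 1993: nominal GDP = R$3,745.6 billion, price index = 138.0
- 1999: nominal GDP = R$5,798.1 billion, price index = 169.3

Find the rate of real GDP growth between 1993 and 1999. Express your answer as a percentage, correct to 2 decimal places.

Deflate each year: 1993 → 3745.6/1.380 = 2714.20; 1999 → 5798.1/1.693 = 3424.75.
So real GDP changed by 3424.75/2714.20 − 1 = 0.2618, i.e. 26.18%.

26.18%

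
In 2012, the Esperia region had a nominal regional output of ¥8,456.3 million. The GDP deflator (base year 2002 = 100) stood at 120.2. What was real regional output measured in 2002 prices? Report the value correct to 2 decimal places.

Real regional output = Nominal / (GDP deflator/100) = 8456.3 / 1.202 = 7035.19.

¥7,035.19 million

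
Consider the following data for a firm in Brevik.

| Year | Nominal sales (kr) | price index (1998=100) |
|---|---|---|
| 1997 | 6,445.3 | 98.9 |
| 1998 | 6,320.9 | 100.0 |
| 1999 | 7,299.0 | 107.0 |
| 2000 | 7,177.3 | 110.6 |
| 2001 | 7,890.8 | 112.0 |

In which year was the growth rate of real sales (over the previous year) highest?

2001

1998: real = 6320.9/1.000 = 6320.90; growth vs 1997 (6516.99) = -3.01%.
1999: real = 7299.0/1.070 = 6821.50; growth vs 1998 (6320.90) = 7.92%.
2000: real = 7177.3/1.106 = 6489.42; growth vs 1999 (6821.50) = -4.87%.
2001: real = 7890.8/1.120 = 7045.36; growth vs 2000 (6489.42) = 8.57%.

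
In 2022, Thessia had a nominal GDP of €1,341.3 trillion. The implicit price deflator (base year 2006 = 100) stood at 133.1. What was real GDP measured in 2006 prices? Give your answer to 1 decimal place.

€1,007.7 trillion

Real GDP = Nominal / (implicit price deflator/100) = 1341.3 / 1.331 = 1007.74.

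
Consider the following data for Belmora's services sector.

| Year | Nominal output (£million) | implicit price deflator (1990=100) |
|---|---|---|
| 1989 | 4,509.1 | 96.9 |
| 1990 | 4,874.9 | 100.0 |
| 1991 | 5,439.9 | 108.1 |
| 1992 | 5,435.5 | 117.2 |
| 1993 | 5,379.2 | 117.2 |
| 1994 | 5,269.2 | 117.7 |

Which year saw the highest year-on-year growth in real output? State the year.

1990: real = 4874.9/1.000 = 4874.90; growth vs 1989 (4653.35) = 4.76%.
1991: real = 5439.9/1.081 = 5032.28; growth vs 1990 (4874.90) = 3.23%.
1992: real = 5435.5/1.172 = 4637.80; growth vs 1991 (5032.28) = -7.84%.
1993: real = 5379.2/1.172 = 4589.76; growth vs 1992 (4637.80) = -1.04%.
1994: real = 5269.2/1.177 = 4476.81; growth vs 1993 (4589.76) = -2.46%.

1990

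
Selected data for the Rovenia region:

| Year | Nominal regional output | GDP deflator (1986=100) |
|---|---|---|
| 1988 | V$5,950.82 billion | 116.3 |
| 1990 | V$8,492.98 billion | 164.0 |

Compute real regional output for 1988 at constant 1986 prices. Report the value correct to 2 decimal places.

V$5,116.78 billion

Real regional output = Nominal / (GDP deflator/100) = 5950.82 / 1.163 = 5116.78.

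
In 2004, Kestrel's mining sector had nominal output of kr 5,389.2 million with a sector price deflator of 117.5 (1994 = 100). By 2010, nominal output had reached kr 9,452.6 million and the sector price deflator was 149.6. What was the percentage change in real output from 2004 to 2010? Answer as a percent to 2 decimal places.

Deflate each year: 2004 → 5389.2/1.175 = 4586.55; 2010 → 9452.6/1.496 = 6318.58.
So real output changed by 6318.58/4586.55 − 1 = 0.3776, i.e. 37.76%.

37.76%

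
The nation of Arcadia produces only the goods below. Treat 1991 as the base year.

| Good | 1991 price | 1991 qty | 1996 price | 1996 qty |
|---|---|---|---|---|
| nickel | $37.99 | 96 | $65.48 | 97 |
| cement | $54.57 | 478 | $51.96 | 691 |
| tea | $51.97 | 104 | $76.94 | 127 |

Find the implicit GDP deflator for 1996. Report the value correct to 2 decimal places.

108.41

Nominal GDP 1996 = 65.48·97 + 51.96·691 + 76.94·127 = 52027.30.
Real GDP 1996 (at 1991 prices) = 37.99·97 + 54.57·691 + 51.97·127 = 47993.09.
Deflator = Nominal/Real × 100 = 52027.30/47993.09 × 100 = 108.406.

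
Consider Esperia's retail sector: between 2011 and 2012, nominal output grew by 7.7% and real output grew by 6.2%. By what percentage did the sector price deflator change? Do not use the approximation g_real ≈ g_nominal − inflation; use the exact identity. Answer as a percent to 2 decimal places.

1.41%

(1 + g_nom) = (1 + g_real)(1 + π), so π = 1.0770 / 1.0620 − 1 = 0.01412.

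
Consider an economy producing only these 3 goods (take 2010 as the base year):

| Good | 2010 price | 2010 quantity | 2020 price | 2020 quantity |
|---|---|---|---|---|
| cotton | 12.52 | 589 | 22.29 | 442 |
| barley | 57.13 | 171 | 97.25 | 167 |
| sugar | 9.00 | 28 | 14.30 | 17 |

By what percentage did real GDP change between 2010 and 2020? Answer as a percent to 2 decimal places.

-12.46%

Real GDP 2010 = Nominal GDP 2010 = 12.52·589 + 57.13·171 + 9.00·28 = 17395.51.
Real GDP 2020 (at 2010 prices) = 12.52·442 + 57.13·167 + 9.00·17 = 15227.55.
Real growth = 15227.55/17395.51 − 1 = -0.1246.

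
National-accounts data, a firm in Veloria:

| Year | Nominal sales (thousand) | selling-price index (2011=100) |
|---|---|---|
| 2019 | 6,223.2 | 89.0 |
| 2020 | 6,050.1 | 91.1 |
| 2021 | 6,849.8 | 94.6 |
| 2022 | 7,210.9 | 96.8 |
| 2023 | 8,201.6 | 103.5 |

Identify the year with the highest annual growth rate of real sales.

2021

2020: real = 6050.1/0.911 = 6641.16; growth vs 2019 (6992.36) = -5.02%.
2021: real = 6849.8/0.946 = 7240.80; growth vs 2020 (6641.16) = 9.03%.
2022: real = 7210.9/0.968 = 7449.28; growth vs 2021 (7240.80) = 2.88%.
2023: real = 8201.6/1.035 = 7924.25; growth vs 2022 (7449.28) = 6.38%.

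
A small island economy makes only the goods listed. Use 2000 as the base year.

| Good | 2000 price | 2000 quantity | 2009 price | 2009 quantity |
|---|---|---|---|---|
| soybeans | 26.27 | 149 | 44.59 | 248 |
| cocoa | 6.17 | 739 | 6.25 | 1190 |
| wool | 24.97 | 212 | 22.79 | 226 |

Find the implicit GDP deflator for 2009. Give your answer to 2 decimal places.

Nominal GDP 2009 = 44.59·248 + 6.25·1190 + 22.79·226 = 23646.36.
Real GDP 2009 (at 2000 prices) = 26.27·248 + 6.17·1190 + 24.97·226 = 19500.48.
Deflator = Nominal/Real × 100 = 23646.36/19500.48 × 100 = 121.260.

121.26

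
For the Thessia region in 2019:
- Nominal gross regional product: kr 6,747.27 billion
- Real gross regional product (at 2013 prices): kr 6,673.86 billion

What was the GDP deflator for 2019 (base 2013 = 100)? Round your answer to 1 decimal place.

101.1

GDP deflator = (Nominal / Real) × 100 = 6747.27 / 6673.86 × 100 = 101.10.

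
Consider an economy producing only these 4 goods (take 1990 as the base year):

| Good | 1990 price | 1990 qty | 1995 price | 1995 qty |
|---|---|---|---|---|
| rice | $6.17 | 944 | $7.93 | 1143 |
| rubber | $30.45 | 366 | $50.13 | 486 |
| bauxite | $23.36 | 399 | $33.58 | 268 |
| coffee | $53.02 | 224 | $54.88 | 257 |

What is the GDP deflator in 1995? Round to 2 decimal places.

Nominal GDP 1995 = 7.93·1143 + 50.13·486 + 33.58·268 + 54.88·257 = 56530.77.
Real GDP 1995 (at 1990 prices) = 6.17·1143 + 30.45·486 + 23.36·268 + 53.02·257 = 41737.63.
Deflator = Nominal/Real × 100 = 56530.77/41737.63 × 100 = 135.443.

135.44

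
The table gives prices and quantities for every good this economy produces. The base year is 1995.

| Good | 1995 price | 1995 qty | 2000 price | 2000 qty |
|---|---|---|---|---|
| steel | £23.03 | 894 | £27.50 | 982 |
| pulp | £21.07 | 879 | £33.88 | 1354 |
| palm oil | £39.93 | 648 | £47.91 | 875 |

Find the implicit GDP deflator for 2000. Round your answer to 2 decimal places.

Nominal GDP 2000 = 27.50·982 + 33.88·1354 + 47.91·875 = 114799.77.
Real GDP 2000 (at 1995 prices) = 23.03·982 + 21.07·1354 + 39.93·875 = 86082.99.
Deflator = Nominal/Real × 100 = 114799.77/86082.99 × 100 = 133.359.

133.36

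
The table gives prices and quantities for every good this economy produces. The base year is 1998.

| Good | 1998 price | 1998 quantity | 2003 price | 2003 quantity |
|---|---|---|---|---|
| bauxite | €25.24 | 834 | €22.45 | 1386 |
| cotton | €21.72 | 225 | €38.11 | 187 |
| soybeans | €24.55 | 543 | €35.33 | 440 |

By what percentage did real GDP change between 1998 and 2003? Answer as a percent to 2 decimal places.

Real GDP 1998 = Nominal GDP 1998 = 25.24·834 + 21.72·225 + 24.55·543 = 39267.81.
Real GDP 2003 (at 1998 prices) = 25.24·1386 + 21.72·187 + 24.55·440 = 49846.28.
Real growth = 49846.28/39267.81 − 1 = 0.2694.

26.94%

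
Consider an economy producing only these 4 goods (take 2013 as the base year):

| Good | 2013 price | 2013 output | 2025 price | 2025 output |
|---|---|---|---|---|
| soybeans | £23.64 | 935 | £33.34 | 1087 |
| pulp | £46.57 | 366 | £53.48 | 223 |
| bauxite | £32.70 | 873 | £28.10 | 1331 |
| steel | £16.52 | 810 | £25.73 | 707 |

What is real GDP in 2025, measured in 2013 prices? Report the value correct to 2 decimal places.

£91285.13

Real GDP 2025 = Σ (p_2013 × q_2025) = 23.64·1087 + 46.57·223 + 32.70·1331 + 16.52·707 = 91285.13.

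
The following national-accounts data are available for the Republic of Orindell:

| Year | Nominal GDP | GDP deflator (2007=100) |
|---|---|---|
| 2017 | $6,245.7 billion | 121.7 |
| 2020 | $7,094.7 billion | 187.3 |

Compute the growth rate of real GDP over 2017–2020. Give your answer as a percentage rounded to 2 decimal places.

Deflate each year: 2017 → 6245.7/1.217 = 5132.05; 2020 → 7094.7/1.873 = 3787.88.
So real GDP changed by 3787.88/5132.05 − 1 = -0.2619, i.e. -26.19%.

-26.19%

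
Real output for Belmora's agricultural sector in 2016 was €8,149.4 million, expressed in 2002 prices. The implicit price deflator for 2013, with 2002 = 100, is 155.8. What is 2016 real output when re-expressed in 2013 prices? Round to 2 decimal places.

€12,696.77 million

Real output in 2013 prices = Real output in 2002 prices × (P_2013/P_2002) = 8149.4 × 1.558 = 12696.77.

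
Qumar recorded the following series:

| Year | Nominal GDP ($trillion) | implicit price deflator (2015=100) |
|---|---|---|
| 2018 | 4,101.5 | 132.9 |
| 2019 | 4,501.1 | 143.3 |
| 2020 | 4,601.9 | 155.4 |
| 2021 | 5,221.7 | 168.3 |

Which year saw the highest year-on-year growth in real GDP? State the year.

2021

2019: real = 4501.1/1.433 = 3141.03; growth vs 2018 (3086.16) = 1.78%.
2020: real = 4601.9/1.554 = 2961.33; growth vs 2019 (3141.03) = -5.72%.
2021: real = 5221.7/1.683 = 3102.61; growth vs 2020 (2961.33) = 4.77%.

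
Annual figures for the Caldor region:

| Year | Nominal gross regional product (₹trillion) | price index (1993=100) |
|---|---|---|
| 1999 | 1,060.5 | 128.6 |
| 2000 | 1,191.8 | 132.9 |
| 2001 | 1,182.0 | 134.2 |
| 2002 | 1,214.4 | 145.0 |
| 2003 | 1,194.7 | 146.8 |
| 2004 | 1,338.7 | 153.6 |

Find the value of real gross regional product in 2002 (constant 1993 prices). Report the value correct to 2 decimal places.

₹837.52 trillion

Real gross regional product 2002 = 1214.4 / 1.450 = 837.52.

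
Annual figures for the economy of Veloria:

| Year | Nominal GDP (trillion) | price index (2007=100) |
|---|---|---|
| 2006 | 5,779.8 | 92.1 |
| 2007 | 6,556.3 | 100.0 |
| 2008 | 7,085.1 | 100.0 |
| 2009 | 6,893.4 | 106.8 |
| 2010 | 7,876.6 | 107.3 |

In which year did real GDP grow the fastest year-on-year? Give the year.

2007: real = 6556.3/1.000 = 6556.30; growth vs 2006 (6275.57) = 4.47%.
2008: real = 7085.1/1.000 = 7085.10; growth vs 2007 (6556.30) = 8.07%.
2009: real = 6893.4/1.068 = 6454.49; growth vs 2008 (7085.10) = -8.90%.
2010: real = 7876.6/1.073 = 7340.73; growth vs 2009 (6454.49) = 13.73%.

2010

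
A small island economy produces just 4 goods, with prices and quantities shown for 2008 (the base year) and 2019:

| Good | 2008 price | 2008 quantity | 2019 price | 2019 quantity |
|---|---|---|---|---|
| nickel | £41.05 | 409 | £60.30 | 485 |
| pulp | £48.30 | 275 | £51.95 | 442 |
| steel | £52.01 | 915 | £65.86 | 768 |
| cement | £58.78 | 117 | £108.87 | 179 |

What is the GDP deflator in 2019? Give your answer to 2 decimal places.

Nominal GDP 2019 = 60.30·485 + 51.95·442 + 65.86·768 + 108.87·179 = 122275.61.
Real GDP 2019 (at 2008 prices) = 41.05·485 + 48.30·442 + 52.01·768 + 58.78·179 = 91723.15.
Deflator = Nominal/Real × 100 = 122275.61/91723.15 × 100 = 133.309.

133.31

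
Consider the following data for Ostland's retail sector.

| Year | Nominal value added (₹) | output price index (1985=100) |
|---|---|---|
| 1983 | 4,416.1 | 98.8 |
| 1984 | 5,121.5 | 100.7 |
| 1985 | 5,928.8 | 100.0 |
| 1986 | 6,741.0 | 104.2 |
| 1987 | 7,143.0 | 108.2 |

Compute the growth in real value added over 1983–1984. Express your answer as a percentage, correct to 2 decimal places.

13.79%

Real value added 1983 = 4416.1/0.988 = 4469.74.
Real value added 1984 = 5121.5/1.007 = 5085.90.
Change = 5085.90/4469.74 − 1 = 0.1379.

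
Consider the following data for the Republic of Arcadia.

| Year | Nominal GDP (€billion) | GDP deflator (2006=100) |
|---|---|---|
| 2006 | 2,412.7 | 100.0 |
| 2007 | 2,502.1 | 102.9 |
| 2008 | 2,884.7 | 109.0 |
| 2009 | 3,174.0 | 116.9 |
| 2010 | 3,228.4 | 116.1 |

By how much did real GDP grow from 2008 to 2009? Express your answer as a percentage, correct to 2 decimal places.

Real GDP 2008 = 2884.7/1.090 = 2646.51.
Real GDP 2009 = 3174.0/1.169 = 2715.14.
Change = 2715.14/2646.51 − 1 = 0.0259.

2.59%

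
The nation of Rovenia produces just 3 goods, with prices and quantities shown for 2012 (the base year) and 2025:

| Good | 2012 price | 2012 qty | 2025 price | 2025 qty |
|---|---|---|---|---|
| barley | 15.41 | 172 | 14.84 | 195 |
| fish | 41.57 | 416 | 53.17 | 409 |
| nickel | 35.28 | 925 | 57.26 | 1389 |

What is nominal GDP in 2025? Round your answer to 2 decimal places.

Nominal GDP 2025 = Σ (p_2025 × q_2025) = 14.84·195 + 53.17·409 + 57.26·1389 = 104174.47.

104174.47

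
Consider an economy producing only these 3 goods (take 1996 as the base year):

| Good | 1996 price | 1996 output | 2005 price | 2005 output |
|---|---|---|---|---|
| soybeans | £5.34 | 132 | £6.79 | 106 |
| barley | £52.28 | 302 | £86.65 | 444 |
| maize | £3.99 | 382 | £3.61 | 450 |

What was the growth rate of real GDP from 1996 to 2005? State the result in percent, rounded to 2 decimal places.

41.94%

Real GDP 1996 = Nominal GDP 1996 = 5.34·132 + 52.28·302 + 3.99·382 = 18017.62.
Real GDP 2005 (at 1996 prices) = 5.34·106 + 52.28·444 + 3.99·450 = 25573.86.
Real growth = 25573.86/18017.62 − 1 = 0.4194.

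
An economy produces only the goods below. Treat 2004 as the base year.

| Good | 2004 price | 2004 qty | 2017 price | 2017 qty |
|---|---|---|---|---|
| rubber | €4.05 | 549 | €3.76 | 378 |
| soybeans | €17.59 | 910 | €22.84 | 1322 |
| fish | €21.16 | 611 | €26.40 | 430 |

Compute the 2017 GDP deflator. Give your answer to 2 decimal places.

126.81

Nominal GDP 2017 = 3.76·378 + 22.84·1322 + 26.40·430 = 42967.76.
Real GDP 2017 (at 2004 prices) = 4.05·378 + 17.59·1322 + 21.16·430 = 33883.68.
Deflator = Nominal/Real × 100 = 42967.76/33883.68 × 100 = 126.810.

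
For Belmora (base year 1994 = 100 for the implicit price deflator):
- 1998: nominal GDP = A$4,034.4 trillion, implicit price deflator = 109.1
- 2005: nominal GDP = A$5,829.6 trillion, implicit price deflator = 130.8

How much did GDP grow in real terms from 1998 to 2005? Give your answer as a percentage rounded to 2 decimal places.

20.52%

Deflate each year: 1998 → 4034.4/1.091 = 3697.89; 2005 → 5829.6/1.308 = 4456.88.
So real GDP changed by 4456.88/3697.89 − 1 = 0.2052, i.e. 20.52%.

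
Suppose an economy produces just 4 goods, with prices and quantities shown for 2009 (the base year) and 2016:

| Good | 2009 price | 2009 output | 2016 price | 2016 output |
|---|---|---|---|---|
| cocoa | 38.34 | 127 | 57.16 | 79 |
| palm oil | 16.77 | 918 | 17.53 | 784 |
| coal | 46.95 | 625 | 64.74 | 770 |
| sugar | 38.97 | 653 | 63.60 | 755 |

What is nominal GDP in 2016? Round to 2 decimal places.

Nominal GDP 2016 = Σ (p_2016 × q_2016) = 57.16·79 + 17.53·784 + 64.74·770 + 63.60·755 = 116126.96.

116126.96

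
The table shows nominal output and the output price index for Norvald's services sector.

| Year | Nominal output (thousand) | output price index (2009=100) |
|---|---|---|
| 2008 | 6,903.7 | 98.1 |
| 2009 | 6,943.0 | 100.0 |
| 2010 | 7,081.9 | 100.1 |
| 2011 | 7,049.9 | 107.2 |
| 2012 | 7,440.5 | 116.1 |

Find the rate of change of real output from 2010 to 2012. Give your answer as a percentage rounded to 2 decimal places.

Real output 2010 = 7081.9/1.001 = 7074.83.
Real output 2012 = 7440.5/1.161 = 6408.70.
Change = 6408.70/7074.83 − 1 = -0.0942.

-9.42%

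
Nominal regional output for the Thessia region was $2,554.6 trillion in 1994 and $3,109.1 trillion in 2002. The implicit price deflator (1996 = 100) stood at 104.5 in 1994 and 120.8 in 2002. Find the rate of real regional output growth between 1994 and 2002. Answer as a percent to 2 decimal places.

Real regional output 1994 = 2554.6 / 1.045 = 2444.59.
Real regional output 2002 = 3109.1 / 1.208 = 2573.76.
Real growth = 2573.76 / 2444.59 − 1 = 0.0528.

5.28%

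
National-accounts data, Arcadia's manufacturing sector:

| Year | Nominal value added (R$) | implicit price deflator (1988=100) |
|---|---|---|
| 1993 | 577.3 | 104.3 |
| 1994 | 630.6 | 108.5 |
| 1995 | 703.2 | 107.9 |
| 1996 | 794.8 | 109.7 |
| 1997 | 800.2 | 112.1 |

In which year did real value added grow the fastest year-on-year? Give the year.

1994: real = 630.6/1.085 = 581.20; growth vs 1993 (553.50) = 5.00%.
1995: real = 703.2/1.079 = 651.71; growth vs 1994 (581.20) = 12.13%.
1996: real = 794.8/1.097 = 724.52; growth vs 1995 (651.71) = 11.17%.
1997: real = 800.2/1.121 = 713.83; growth vs 1996 (724.52) = -1.48%.

1995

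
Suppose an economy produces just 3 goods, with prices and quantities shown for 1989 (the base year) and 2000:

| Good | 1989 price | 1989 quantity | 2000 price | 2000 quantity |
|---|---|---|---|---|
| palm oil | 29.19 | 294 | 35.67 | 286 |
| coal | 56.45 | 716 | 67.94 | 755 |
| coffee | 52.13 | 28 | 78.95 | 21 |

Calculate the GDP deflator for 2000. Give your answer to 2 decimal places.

Nominal GDP 2000 = 35.67·286 + 67.94·755 + 78.95·21 = 63154.27.
Real GDP 2000 (at 1989 prices) = 29.19·286 + 56.45·755 + 52.13·21 = 52062.82.
Deflator = Nominal/Real × 100 = 63154.27/52062.82 × 100 = 121.304.

121.30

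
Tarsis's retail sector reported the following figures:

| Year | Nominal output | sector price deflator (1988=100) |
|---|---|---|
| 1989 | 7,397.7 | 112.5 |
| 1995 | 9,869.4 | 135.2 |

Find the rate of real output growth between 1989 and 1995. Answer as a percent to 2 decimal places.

11.01%

Real output 1989 = 7397.7 / 1.125 = 6575.73.
Real output 1995 = 9869.4 / 1.352 = 7299.85.
Real growth = 7299.85 / 6575.73 − 1 = 0.1101.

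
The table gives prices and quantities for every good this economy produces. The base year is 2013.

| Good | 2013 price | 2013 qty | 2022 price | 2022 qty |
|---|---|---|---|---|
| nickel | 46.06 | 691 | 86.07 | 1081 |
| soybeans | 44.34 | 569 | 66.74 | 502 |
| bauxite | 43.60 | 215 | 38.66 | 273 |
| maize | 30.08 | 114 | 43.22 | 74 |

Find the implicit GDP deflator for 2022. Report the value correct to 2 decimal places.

Nominal GDP 2022 = 86.07·1081 + 66.74·502 + 38.66·273 + 43.22·74 = 140297.61.
Real GDP 2022 (at 2013 prices) = 46.06·1081 + 44.34·502 + 43.60·273 + 30.08·74 = 86178.26.
Deflator = Nominal/Real × 100 = 140297.61/86178.26 × 100 = 162.799.

162.80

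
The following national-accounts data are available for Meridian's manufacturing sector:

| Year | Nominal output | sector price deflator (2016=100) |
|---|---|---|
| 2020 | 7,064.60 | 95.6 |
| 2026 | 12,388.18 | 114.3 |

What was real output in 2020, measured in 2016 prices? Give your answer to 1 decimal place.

Real output = Nominal / (sector price deflator/100) = 7064.60 / 0.956 = 7389.75.

7,389.7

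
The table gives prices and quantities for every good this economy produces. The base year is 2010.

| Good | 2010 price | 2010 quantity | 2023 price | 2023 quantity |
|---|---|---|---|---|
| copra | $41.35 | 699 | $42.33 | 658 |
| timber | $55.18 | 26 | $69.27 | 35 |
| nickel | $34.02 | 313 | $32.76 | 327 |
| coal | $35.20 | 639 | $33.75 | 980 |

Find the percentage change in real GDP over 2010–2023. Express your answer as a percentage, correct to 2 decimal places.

Real GDP 2010 = Nominal GDP 2010 = 41.35·699 + 55.18·26 + 34.02·313 + 35.20·639 = 63479.39.
Real GDP 2023 (at 2010 prices) = 41.35·658 + 55.18·35 + 34.02·327 + 35.20·980 = 74760.14.
Real growth = 74760.14/63479.39 − 1 = 0.1777.

17.77%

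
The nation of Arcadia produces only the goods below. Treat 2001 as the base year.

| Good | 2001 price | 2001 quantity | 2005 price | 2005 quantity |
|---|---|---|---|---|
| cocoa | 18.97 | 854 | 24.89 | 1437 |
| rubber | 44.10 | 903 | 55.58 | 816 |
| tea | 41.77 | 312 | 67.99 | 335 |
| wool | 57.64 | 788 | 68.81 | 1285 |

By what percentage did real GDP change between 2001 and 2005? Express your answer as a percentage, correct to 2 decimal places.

Real GDP 2001 = Nominal GDP 2001 = 18.97·854 + 44.10·903 + 41.77·312 + 57.64·788 = 114475.24.
Real GDP 2005 (at 2001 prices) = 18.97·1437 + 44.10·816 + 41.77·335 + 57.64·1285 = 151305.84.
Real growth = 151305.84/114475.24 − 1 = 0.3217.

32.17%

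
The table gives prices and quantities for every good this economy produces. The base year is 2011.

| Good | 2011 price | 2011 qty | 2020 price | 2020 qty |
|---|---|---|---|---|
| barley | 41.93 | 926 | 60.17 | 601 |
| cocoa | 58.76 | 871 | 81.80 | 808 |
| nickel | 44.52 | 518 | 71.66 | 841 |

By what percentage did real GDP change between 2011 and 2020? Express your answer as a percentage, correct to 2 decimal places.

Real GDP 2011 = Nominal GDP 2011 = 41.93·926 + 58.76·871 + 44.52·518 = 113068.50.
Real GDP 2020 (at 2011 prices) = 41.93·601 + 58.76·808 + 44.52·841 = 110119.33.
Real growth = 110119.33/113068.50 − 1 = -0.0261.

-2.61%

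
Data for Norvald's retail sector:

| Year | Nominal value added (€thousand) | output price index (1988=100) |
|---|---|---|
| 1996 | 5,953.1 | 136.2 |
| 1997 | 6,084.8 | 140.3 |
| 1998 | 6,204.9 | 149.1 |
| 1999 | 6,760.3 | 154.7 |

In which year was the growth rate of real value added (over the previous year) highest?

1999

1997: real = 6084.8/1.403 = 4336.99; growth vs 1996 (4370.85) = -0.77%.
1998: real = 6204.9/1.491 = 4161.57; growth vs 1997 (4336.99) = -4.04%.
1999: real = 6760.3/1.547 = 4369.94; growth vs 1998 (4161.57) = 5.01%.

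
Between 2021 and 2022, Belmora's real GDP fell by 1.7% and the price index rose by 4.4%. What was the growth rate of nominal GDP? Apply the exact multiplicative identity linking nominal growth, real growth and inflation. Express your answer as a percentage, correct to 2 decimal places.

2.63%

(1 + g_nom) = (1 + g_real)(1 + π) = 0.9830 × 1.0440 = 1.02625.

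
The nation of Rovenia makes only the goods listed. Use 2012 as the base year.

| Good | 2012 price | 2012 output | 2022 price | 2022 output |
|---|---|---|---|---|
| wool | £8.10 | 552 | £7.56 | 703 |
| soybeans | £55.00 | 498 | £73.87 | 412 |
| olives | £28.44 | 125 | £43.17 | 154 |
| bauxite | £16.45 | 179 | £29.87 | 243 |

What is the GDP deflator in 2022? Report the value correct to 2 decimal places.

Nominal GDP 2022 = 7.56·703 + 73.87·412 + 43.17·154 + 29.87·243 = 49655.71.
Real GDP 2022 (at 2012 prices) = 8.10·703 + 55.00·412 + 28.44·154 + 16.45·243 = 36731.41.
Deflator = Nominal/Real × 100 = 49655.71/36731.41 × 100 = 135.186.

135.19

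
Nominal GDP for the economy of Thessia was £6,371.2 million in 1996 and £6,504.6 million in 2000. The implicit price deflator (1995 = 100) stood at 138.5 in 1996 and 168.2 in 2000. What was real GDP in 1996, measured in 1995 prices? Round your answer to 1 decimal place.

£4,600.1 million

Real GDP = Nominal / (implicit price deflator/100) = 6371.2 / 1.385 = 4600.14.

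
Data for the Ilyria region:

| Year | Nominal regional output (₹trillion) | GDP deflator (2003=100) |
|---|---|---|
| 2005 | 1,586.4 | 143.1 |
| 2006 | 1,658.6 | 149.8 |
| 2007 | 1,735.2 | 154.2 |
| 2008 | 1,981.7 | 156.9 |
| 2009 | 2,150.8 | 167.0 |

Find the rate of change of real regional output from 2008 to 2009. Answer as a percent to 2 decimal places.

Real regional output 2008 = 1981.7/1.569 = 1263.03.
Real regional output 2009 = 2150.8/1.670 = 1287.90.
Change = 1287.90/1263.03 − 1 = 0.0197.

1.97%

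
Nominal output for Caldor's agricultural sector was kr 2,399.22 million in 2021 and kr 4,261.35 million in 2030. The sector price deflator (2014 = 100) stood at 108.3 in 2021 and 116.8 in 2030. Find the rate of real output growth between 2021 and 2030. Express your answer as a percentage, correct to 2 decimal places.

Deflate each year: 2021 → 2399.22/1.083 = 2215.35; 2030 → 4261.35/1.168 = 3648.42.
So real output changed by 3648.42/2215.35 − 1 = 0.6469, i.e. 64.69%.

64.69%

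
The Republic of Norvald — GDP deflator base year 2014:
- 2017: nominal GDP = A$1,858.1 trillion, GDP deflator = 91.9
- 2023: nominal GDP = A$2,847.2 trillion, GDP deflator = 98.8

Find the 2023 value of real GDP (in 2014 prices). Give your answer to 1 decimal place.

Real GDP = Nominal / (GDP deflator/100) = 2847.2 / 0.988 = 2881.78.

A$2,881.8 trillion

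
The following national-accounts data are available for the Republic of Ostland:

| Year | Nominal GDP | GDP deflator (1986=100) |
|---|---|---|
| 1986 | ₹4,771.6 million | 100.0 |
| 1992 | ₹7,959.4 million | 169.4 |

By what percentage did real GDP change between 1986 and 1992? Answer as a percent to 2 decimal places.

-1.53%

Deflate each year: 1986 → 4771.6/1.000 = 4771.60; 1992 → 7959.4/1.694 = 4698.58.
So real GDP changed by 4698.58/4771.60 − 1 = -0.0153, i.e. -1.53%.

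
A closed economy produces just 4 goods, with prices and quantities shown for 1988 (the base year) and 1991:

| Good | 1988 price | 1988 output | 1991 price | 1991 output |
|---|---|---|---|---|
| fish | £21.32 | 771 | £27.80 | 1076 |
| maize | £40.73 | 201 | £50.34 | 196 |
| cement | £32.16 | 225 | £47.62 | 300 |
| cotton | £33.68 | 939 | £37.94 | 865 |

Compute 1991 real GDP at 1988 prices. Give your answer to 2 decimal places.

Real GDP 1991 = Σ (p_1988 × q_1991) = 21.32·1076 + 40.73·196 + 32.16·300 + 33.68·865 = 69704.60.

£69704.60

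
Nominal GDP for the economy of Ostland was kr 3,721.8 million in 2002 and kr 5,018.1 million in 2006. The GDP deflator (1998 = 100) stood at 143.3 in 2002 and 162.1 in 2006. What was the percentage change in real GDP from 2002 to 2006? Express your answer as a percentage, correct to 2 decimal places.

Real GDP 2002 = 3721.8 / 1.433 = 2597.21.
Real GDP 2006 = 5018.1 / 1.621 = 3095.68.
Real growth = 3095.68 / 2597.21 − 1 = 0.1919.

19.19%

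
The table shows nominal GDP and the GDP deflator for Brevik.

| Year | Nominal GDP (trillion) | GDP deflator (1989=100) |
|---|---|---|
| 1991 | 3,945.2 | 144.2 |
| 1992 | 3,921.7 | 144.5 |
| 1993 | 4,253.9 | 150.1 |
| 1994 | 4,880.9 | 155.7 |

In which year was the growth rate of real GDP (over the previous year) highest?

1992: real = 3921.7/1.445 = 2713.98; growth vs 1991 (2735.92) = -0.80%.
1993: real = 4253.9/1.501 = 2834.04; growth vs 1992 (2713.98) = 4.42%.
1994: real = 4880.9/1.557 = 3134.81; growth vs 1993 (2834.04) = 10.61%.

1994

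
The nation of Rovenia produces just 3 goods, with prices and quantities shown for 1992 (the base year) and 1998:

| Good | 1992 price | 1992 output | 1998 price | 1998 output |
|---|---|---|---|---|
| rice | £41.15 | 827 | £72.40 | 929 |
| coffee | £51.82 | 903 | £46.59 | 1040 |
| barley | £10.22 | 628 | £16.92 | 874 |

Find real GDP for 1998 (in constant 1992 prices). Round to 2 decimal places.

£101053.43

Real GDP 1998 = Σ (p_1992 × q_1998) = 41.15·929 + 51.82·1040 + 10.22·874 = 101053.43.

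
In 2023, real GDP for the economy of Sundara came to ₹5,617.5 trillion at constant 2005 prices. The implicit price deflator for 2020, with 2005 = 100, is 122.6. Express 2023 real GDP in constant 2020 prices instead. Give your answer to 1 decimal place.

Real GDP in 2020 prices = Real GDP in 2005 prices × (P_2020/P_2005) = 5617.5 × 1.226 = 6887.06.

₹6,887.1 trillion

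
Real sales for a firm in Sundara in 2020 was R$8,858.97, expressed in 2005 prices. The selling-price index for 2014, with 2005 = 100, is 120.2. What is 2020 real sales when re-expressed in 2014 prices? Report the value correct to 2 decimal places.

Real sales in 2014 prices = Real sales in 2005 prices × (P_2014/P_2005) = 8858.97 × 1.202 = 10648.48.

R$10,648.48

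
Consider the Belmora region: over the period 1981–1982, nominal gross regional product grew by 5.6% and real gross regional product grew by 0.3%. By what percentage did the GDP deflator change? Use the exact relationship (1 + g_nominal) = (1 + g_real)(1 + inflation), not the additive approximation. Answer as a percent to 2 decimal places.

(1 + g_nom) = (1 + g_real)(1 + π), so π = 1.0560 / 1.0030 − 1 = 0.05284.

5.28%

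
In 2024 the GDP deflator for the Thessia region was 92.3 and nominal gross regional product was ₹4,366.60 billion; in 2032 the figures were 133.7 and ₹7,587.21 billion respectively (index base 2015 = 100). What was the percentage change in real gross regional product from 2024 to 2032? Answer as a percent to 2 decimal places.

19.95%

Real gross regional product 2024 = 4366.60 / 0.923 = 4730.88.
Real gross regional product 2032 = 7587.21 / 1.337 = 5674.80.
Real growth = 5674.80 / 4730.88 − 1 = 0.1995.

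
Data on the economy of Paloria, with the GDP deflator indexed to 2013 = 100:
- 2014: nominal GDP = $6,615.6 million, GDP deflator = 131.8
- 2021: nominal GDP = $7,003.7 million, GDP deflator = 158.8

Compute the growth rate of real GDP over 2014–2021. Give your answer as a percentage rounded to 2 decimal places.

-12.13%

Deflate each year: 2014 → 6615.6/1.318 = 5019.42; 2021 → 7003.7/1.588 = 4410.39.
So real GDP changed by 4410.39/5019.42 − 1 = -0.1213, i.e. -12.13%.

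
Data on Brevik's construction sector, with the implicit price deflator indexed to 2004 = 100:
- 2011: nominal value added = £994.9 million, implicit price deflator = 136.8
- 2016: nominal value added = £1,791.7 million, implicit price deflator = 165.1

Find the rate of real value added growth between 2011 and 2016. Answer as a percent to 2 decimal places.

Deflate each year: 2011 → 994.9/1.368 = 727.27; 2016 → 1791.7/1.651 = 1085.22.
So real value added changed by 1085.22/727.27 − 1 = 0.4922, i.e. 49.22%.

49.22%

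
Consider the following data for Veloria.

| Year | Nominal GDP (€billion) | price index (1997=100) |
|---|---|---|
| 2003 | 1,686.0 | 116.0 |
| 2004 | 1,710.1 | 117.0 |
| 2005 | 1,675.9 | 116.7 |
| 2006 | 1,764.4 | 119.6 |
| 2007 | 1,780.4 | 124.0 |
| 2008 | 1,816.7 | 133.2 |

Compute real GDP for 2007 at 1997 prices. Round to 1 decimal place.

€1,435.8 billion

Real GDP 2007 = 1780.4 / 1.240 = 1435.81.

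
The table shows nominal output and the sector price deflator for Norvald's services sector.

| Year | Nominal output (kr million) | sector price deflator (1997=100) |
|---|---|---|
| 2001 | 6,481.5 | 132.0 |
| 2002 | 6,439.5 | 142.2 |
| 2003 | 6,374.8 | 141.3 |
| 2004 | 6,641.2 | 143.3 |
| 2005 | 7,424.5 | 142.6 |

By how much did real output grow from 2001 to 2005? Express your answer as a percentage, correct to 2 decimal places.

6.03%

Real output 2001 = 6481.5/1.320 = 4910.23.
Real output 2005 = 7424.5/1.426 = 5206.52.
Change = 5206.52/4910.23 − 1 = 0.0603.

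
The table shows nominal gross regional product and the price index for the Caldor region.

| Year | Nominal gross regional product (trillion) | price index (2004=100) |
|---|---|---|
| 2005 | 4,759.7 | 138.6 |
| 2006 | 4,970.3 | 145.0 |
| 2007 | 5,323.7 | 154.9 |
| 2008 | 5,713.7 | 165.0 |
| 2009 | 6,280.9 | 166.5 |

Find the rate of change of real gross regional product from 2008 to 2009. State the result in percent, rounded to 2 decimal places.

Real gross regional product 2008 = 5713.7/1.650 = 3462.85.
Real gross regional product 2009 = 6280.9/1.665 = 3772.31.
Change = 3772.31/3462.85 − 1 = 0.0894.

8.94%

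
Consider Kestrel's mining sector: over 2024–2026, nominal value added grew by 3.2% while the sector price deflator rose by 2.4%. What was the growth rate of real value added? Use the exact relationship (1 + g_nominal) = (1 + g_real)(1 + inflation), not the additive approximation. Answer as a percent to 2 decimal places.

0.78%

(1 + g_nom) = (1 + g_real)(1 + π), so g_real = 1.0320 / 1.0240 − 1 = 0.00781.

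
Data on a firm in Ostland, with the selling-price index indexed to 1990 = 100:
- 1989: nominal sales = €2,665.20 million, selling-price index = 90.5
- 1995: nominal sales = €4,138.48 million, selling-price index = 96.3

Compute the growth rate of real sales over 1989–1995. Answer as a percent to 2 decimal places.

Real sales 1989 = 2665.20 / 0.905 = 2944.97.
Real sales 1995 = 4138.48 / 0.963 = 4297.49.
Real growth = 4297.49 / 2944.97 − 1 = 0.4593.

45.93%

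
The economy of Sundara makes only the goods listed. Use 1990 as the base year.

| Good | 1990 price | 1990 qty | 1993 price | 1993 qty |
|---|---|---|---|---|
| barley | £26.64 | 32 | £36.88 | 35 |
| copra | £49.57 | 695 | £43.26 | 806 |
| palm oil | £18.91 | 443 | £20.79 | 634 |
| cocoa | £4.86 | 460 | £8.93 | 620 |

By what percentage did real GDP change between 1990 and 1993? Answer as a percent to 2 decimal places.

21.72%

Real GDP 1990 = Nominal GDP 1990 = 26.64·32 + 49.57·695 + 18.91·443 + 4.86·460 = 45916.36.
Real GDP 1993 (at 1990 prices) = 26.64·35 + 49.57·806 + 18.91·634 + 4.86·620 = 55887.96.
Real growth = 55887.96/45916.36 − 1 = 0.2172.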